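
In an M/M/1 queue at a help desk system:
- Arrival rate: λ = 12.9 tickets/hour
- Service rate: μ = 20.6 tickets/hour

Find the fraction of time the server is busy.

Server utilization: ρ = λ/μ
ρ = 12.9/20.6 = 0.6262
The server is busy 62.62% of the time.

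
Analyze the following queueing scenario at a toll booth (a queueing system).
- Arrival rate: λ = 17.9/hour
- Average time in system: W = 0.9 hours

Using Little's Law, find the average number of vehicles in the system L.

Little's Law: L = λW
L = 17.9 × 0.9 = 16.1100 vehicles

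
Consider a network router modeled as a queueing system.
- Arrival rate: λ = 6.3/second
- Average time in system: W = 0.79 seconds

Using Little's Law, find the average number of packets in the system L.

Little's Law: L = λW
L = 6.3 × 0.79 = 4.9770 packets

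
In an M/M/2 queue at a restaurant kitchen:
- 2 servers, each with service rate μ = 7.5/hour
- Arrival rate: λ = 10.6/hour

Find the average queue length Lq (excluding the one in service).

Traffic intensity: ρ = λ/(cμ) = 10.6/(2×7.5) = 0.7067
Since ρ = 0.7067 < 1, system is stable.
Offered load a = λ/μ = cρ = 10.6/7.5 = 1.4133
P₀ = [ Σₙ₌₀^1 aⁿ/n! + a^2/(2!(1-ρ)) ]⁻¹
Σ = a^0/0! + a^1/1! = 1.0000 + 1.4133 = 2.4133
a^2/(2!(1-ρ)) = 1.997511/(2 × 0.2933333) = 3.4048
P₀ = 1/(2.4133 + 3.4048) = 0.1719
Lq = P₀·a^2·ρ / (2!(1-ρ)²) = 0.171875 × 1.99751 × 0.706667 / (2 × 0.0860444) = 1.4098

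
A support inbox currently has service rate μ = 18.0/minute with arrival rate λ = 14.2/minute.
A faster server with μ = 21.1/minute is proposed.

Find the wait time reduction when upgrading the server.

System 1: ρ₁ = 14.2/18.0 = 0.7889, W₁ = 1/(18.0-14.2) = 0.26316
System 2: ρ₂ = 14.2/21.1 = 0.6730, W₂ = 1/(21.1-14.2) = 0.14493
Improvement: (W₁-W₂)/W₁ = (0.26316-0.14493)/0.26316 = 44.93%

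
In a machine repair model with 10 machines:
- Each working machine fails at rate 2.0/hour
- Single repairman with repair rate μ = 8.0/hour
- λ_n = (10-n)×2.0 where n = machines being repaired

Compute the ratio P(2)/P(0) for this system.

P(2)/P(0) = ∏_{i=0}^{2-1} λ_i/μ_{i+1}
= (10-0)×2.0/8.0 × (10-1)×2.0/8.0
= 5.6250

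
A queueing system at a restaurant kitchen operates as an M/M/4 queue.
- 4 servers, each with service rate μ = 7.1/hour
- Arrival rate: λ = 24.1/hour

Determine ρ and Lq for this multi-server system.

Traffic intensity: ρ = λ/(cμ) = 24.1/(4×7.1) = 0.8486
Since ρ = 0.8486 < 1, system is stable.
Offered load a = λ/μ = cρ = 24.1/7.1 = 3.3944
P₀ = [ Σₙ₌₀^3 aⁿ/n! + a^4/(4!(1-ρ)) ]⁻¹
Σ = a^0/0! + a^1/1! + a^2/2! + a^3/3! = 1.00000 + 3.39437 + 5.76086 + 6.51816 = 16.6734
a^4/(4!(1-ρ)) = 132.7501/(24 × 0.1514085) = 36.5320
P₀ = 1/(16.6734 + 36.5320) = 0.01880
Lq = P₀·a^4·ρ / (4!(1-ρ)²) = 0.0187951 × 132.7501 × 0.848592 / (24 × 0.0229245) = 3.8483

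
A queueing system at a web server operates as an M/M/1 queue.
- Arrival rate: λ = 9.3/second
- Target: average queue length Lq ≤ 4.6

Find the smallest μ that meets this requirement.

For M/M/1: Lq = λ²/(μ(μ-λ))
Need Lq ≤ 4.6, i.e. μ(μ-λ) ≥ λ²/4.6
μ² - 9.3μ - 86.49/4.6 ≥ 0  →  μ² - 9.3μ - 18.80217 ≥ 0
Quadratic formula (positive root): μ = [λ + √(λ² + 4×18.80217)]/2
Discriminant: 86.49 + 4×18.80217 = 161.6987, √161.6987 = 12.71608
μ ≥ (9.3 + 12.71608)/2 = 11.0080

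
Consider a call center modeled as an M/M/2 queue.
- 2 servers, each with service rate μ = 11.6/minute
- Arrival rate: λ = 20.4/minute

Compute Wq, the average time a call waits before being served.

Traffic intensity: ρ = λ/(cμ) = 20.4/(2×11.6) = 0.8793
Since ρ = 0.8793 < 1, system is stable.
Offered load a = λ/μ = cρ = 20.4/11.6 = 1.7586
P₀ = [ Σₙ₌₀^1 aⁿ/n! + a^2/(2!(1-ρ)) ]⁻¹
Σ = a^0/0! + a^1/1! = 1.0000 + 1.7586 = 2.7586
a^2/(2!(1-ρ)) = 3.09275/(2 × 0.120690) = 12.8128
P₀ = 1/(2.7586 + 12.8128) = 0.06422
Lq = P₀·a^2·ρ / (2!(1-ρ)²) = 0.0642202 × 3.09275 × 0.879310 / (2 × 0.0145660) = 5.9950
Wq = Lq/λ = 5.9950/20.4 = 0.2939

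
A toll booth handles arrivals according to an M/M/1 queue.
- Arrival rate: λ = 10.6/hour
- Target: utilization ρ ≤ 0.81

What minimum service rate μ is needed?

ρ = λ/μ, so μ = λ/ρ
μ ≥ 10.6/0.81 = 13.0864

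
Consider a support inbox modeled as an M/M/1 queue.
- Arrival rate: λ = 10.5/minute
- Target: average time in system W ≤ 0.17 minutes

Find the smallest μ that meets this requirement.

For M/M/1: W = 1/(μ-λ)
Need W ≤ 0.17, so 1/(μ-λ) ≤ 0.17
μ - λ ≥ 1/0.17 = 5.8824
μ ≥ 10.5 + 5.8824 = 16.3824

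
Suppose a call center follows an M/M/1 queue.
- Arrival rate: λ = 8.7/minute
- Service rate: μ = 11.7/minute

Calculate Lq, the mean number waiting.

ρ = λ/μ = 8.7/11.7 = 0.7436
For M/M/1: Lq = λ²/(μ(μ-λ))
Lq = 75.69/(11.7 × 3.00)
Lq = 2.1564 calls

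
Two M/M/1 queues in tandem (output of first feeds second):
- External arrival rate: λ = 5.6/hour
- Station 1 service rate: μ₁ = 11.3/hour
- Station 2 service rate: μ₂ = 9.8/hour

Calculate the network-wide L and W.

By Jackson's theorem, each station behaves as independent M/M/1.
Station 1: ρ₁ = 5.6/11.3 = 0.4956, L₁ = ρ₁/(1-ρ₁) = λ/(μ₁-λ) = 5.6/5.70 = 0.9825
Station 2: ρ₂ = 5.6/9.8 = 0.5714, L₂ = ρ₂/(1-ρ₂) = λ/(μ₂-λ) = 5.6/4.20 = 1.3333
Total: L = L₁ + L₂ = 0.9825 + 1.3333 = 2.3158
W = L/λ = 2.3158/5.6 = 0.4135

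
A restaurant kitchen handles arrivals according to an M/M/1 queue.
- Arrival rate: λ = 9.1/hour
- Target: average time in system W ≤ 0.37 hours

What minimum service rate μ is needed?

For M/M/1: W = 1/(μ-λ)
Need W ≤ 0.37, so 1/(μ-λ) ≤ 0.37
μ - λ ≥ 1/0.37 = 2.7027
μ ≥ 9.1 + 2.7027 = 11.8027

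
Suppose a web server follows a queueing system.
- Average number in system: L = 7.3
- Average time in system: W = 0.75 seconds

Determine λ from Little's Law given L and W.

Little's Law: L = λW, so λ = L/W
λ = 7.3/0.75 = 9.7333 requests/second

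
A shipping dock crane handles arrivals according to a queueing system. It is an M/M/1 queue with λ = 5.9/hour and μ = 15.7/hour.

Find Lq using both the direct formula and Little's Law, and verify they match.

Method 1 (direct): Lq = λ²/(μ(μ-λ)) = 34.81/(15.7 × 9.80) = 0.2262

Method 2 (Little's Law):
W = 1/(μ-λ) = 1/9.80 = 0.102041
Wq = W - 1/μ = 0.102041 - 0.0636943 = 0.038347
Lq = λWq = 5.9 × 0.038347 = 0.2262 ✔ (matches Method 1)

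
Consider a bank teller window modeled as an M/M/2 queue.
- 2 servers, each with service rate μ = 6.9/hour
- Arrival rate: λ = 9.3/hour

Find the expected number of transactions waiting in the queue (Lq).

Traffic intensity: ρ = λ/(cμ) = 9.3/(2×6.9) = 0.6739
Since ρ = 0.6739 < 1, system is stable.
Offered load a = λ/μ = cρ = 9.3/6.9 = 1.3478
P₀ = [ Σₙ₌₀^1 aⁿ/n! + a^2/(2!(1-ρ)) ]⁻¹
Σ = a^0/0! + a^1/1! = 1.0000 + 1.3478 = 2.3478
a^2/(2!(1-ρ)) = 1.81664/(2 × 0.326087) = 2.7855
P₀ = 1/(2.3478 + 2.7855) = 0.1948
Lq = P₀·a^2·ρ / (2!(1-ρ)²) = 0.194805 × 1.81664 × 0.673913 / (2 × 0.106333) = 1.1214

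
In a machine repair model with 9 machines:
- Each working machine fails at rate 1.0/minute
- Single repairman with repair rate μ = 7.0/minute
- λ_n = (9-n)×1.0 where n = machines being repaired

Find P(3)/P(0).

P(3)/P(0) = ∏_{i=0}^{3-1} λ_i/μ_{i+1}
= (9-0)×1.0/7.0 × (9-1)×1.0/7.0 × (9-2)×1.0/7.0
= 1.4694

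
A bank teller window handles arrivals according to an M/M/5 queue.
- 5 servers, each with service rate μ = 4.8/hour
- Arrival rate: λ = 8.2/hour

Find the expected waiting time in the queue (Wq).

Traffic intensity: ρ = λ/(cμ) = 8.2/(5×4.8) = 0.3417
Since ρ = 0.3417 < 1, system is stable.
Offered load a = λ/μ = cρ = 8.2/4.8 = 1.7083
P₀ = [ Σₙ₌₀^4 aⁿ/n! + a^5/(5!(1-ρ)) ]⁻¹
Σ = a^0/0! + a^1/1! + a^2/2! + a^3/3! + a^4/4! = 1.0000 + 1.7083 + 1.4592 + 0.8309 + 0.3549 = 5.3533
a^5/(5!(1-ρ)) = 14.5500/(120 × 0.6583) = 0.1842
P₀ = 1/(5.3533 + 0.1842) = 0.1806
Lq = P₀·a^5·ρ / (5!(1-ρ)²) = 0.1806 × 14.5500 × 0.3417 / (120 × 0.4334) = 0.01726
Wq = Lq/λ = 0.01726/8.2 = 0.002105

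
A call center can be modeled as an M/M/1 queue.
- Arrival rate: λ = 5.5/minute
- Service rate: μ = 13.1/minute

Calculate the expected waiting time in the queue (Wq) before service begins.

First, compute utilization: ρ = λ/μ = 5.5/13.1 = 0.4198
For M/M/1: Wq = λ/(μ(μ-λ))
Wq = 5.5/(13.1 × (13.1-5.5))
Wq = 5.5/(13.1 × 7.60)
Wq = 0.05524 minutes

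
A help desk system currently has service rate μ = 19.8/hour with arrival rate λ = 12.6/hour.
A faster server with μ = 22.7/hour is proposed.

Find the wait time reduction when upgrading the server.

System 1: ρ₁ = 12.6/19.8 = 0.6364, W₁ = 1/(19.8-12.6) = 0.13889
System 2: ρ₂ = 12.6/22.7 = 0.5551, W₂ = 1/(22.7-12.6) = 0.099010
Improvement: (W₁-W₂)/W₁ = (0.13889-0.099010)/0.13889 = 28.71%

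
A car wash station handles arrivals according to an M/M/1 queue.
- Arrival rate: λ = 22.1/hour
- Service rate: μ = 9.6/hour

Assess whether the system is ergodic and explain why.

Stability requires ρ = λ/(cμ) < 1
ρ = 22.1/(1 × 9.6) = 22.1/9.60 = 2.3021
Since 2.3021 ≥ 1, the system is UNSTABLE.
Queue grows without bound. Need μ > λ = 22.1.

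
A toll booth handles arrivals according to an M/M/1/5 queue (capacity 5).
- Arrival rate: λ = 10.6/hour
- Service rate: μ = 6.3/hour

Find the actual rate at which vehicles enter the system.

ρ = λ/μ = 10.6/6.3 = 1.6825
P₀ = (1-ρ)/(1-ρ^(K+1)) = (1-1.6825)/(1-1.6825^6) = -0.6825/-21.6846 = 0.03147
P_K = P₀×ρ^K = 0.031474 × 1.6825^5 = 0.031474 × 13.4827 = 0.4244
λ_eff = λ(1-P_K) = 10.6 × (1 - 0.424365) = 10.6 × 0.575635 = 6.1017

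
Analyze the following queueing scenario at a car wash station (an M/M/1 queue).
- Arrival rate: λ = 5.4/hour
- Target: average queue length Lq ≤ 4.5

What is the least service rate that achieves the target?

For M/M/1: Lq = λ²/(μ(μ-λ))
Need Lq ≤ 4.5, i.e. μ(μ-λ) ≥ λ²/4.5
μ² - 5.4μ - 29.16/4.5 ≥ 0  →  μ² - 5.4μ - 6.4800 ≥ 0
Quadratic formula (positive root): μ = [λ + √(λ² + 4×6.4800)]/2
Discriminant: 29.16 + 4×6.4800 = 55.0800, √55.0800 = 7.4216
μ ≥ (5.4 + 7.4216)/2 = 6.4108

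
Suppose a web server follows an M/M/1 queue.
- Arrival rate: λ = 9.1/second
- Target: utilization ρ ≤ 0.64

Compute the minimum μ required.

ρ = λ/μ, so μ = λ/ρ
μ ≥ 9.1/0.64 = 14.2188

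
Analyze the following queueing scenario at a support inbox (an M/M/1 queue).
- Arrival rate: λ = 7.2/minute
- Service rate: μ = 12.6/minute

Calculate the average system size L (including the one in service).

ρ = λ/μ = 7.2/12.6 = 0.5714
For M/M/1: L = λ/(μ-λ)
L = 7.2/(12.6-7.2) = 7.2/5.40
L = 1.3333 emails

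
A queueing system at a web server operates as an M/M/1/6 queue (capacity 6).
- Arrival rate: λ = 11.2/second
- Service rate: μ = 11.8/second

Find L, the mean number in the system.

ρ = λ/μ = 11.2/11.8 = 0.94915
P₀ = (1-ρ)/(1-ρ^(K+1)) = (1-0.94915)/(1-0.94915^7) = 0.05085/0.3060 = 0.1662
P_K = P₀×ρ^K = 0.1662 × 0.94915^6 = 0.1662 × 0.7312 = 0.1215
L = ρ[1 - (K+1)ρ^K + Kρ^(K+1)] / [(1-ρ)(1-ρ^(K+1))]
L = 0.94915 × (1 - 7×0.7311544 + 6×0.6939752) / ((1 - 0.94915) × (1 - 0.6939752)) = 2.7917 requests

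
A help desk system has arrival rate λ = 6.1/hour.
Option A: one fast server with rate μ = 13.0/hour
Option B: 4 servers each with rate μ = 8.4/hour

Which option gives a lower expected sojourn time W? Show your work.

Option A: single server μ = 13.0 (M/M/1)
  ρ_A = 6.1/13.0 = 0.4692
  W_A = 1/(μ-λ) = 1/(13.0-6.1) = 1/6.90 = 0.1449

Option B: 4 servers μ = 8.4 (M/M/4)
  ρ_B = λ/(cμ) = 6.1/(4×8.4) = 0.1815
  Offered load a = λ/μ = cρ = 6.1/8.4 = 0.7262
  P₀ = [ Σₙ₌₀^3 aⁿ/n! + a^4/(4!(1-ρ)) ]⁻¹
  Σ = a^0/0! + a^1/1! + a^2/2! + a^3/3! = 1.0000 + 0.7262 + 0.2637 + 0.06383 = 2.0537
  a^4/(4!(1-ρ)) = 0.2781/(24 × 0.8185) = 0.01416
  P₀ = 1/(2.0537 + 0.01416) = 0.4836
  Lq = P₀·a^4·ρ / (4!(1-ρ)²) = 0.48359 × 0.27810 × 0.18155 / (24 × 0.66986) = 0.001519
  Wq_B = Lq/λ = 0.0015187/6.1 = 0.00024897
  W_B = Wq_B + 1/μ = 0.00024897 + 0.11905 = 0.1193

Since W_B = 0.1193 < W_A = 0.1449, Option B (multiple servers) has the shorter time in system.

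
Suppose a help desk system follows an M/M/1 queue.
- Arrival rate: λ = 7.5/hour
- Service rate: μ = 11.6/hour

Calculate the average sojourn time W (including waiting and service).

First, compute utilization: ρ = λ/μ = 7.5/11.6 = 0.6466
For M/M/1: W = 1/(μ-λ)
W = 1/(11.6-7.5) = 1/4.10
W = 0.2439 hours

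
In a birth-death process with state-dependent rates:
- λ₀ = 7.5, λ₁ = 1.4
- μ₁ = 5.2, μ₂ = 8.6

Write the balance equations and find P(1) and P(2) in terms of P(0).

Balance equations:
State 0: λ₀P₀ = μ₁P₁ → P₁ = (λ₀/μ₁)P₀ = (7.5/5.2)P₀ = 1.4423P₀
State 1: P₂ = (λ₀λ₁)/(μ₁μ₂)P₀ = (7.5×1.4)/(5.2×8.6)P₀ = 0.2348P₀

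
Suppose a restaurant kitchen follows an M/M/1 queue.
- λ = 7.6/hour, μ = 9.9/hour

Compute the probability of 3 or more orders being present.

ρ = λ/μ = 7.6/9.9 = 0.76768
P(N ≥ n) = ρⁿ
P(N ≥ 3) = 0.76768^3
P(N ≥ 3) = 0.4524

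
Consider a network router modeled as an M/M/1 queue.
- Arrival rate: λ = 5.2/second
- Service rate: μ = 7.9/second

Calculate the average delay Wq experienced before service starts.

First, compute utilization: ρ = λ/μ = 5.2/7.9 = 0.6582
For M/M/1: Wq = λ/(μ(μ-λ))
Wq = 5.2/(7.9 × (7.9-5.2))
Wq = 5.2/(7.9 × 2.70)
Wq = 0.2438 seconds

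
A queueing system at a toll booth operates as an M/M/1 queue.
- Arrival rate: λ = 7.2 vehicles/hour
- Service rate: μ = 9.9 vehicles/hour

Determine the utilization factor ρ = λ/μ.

Server utilization: ρ = λ/μ
ρ = 7.2/9.9 = 0.7273
The server is busy 72.73% of the time.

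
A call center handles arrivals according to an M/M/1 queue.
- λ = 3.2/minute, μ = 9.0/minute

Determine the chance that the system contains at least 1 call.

ρ = λ/μ = 3.2/9.0 = 0.3556
P(N ≥ n) = ρⁿ
P(N ≥ 1) = 0.3556^1
P(N ≥ 1) = 0.3556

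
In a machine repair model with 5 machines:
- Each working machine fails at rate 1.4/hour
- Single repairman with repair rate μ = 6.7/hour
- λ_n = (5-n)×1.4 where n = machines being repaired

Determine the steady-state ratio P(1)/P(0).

P(1)/P(0) = ∏_{i=0}^{1-1} λ_i/μ_{i+1}
= (5-0)×1.4/6.7
= 1.0448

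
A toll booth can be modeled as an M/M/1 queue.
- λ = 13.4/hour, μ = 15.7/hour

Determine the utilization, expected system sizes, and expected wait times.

Step 1: ρ = λ/μ = 13.4/15.7 = 0.8535
Step 2: L = λ/(μ-λ) = 13.4/2.30 = 5.8261
Step 3: Lq = λ²/(μ(μ-λ)) = 179.56/(15.7×2.30) = 4.9726
Step 4: W = 1/(μ-λ) = 1/2.30 = 0.43478
Step 5: Wq = λ/(μ(μ-λ)) = 13.4/(15.7×2.30) = 0.3711
Step 6: P(0) = 1-ρ = 0.1465
Verify: L = λW = 13.4×0.43478 = 5.8261 ✔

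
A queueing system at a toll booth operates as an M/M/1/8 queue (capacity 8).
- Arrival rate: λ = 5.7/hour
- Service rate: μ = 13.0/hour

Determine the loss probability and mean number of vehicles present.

ρ = λ/μ = 5.7/13.0 = 0.43846
P₀ = (1-ρ)/(1-ρ^(K+1)) = (1-0.43846)/(1-0.43846^9) = 0.56154/0.99940 = 0.5619
P_K = P₀×ρ^K = 0.56188 × 0.43846^8 = 0.56188 × 0.0013660 = 0.0007675
Blocking probability P_8 = 0.0007675 (0.07675%)
L = ρ[1 - (K+1)ρ^K + Kρ^(K+1)] / [(1-ρ)(1-ρ^(K+1))]
L = 0.43846 × (1 - 9×0.001366 + 8×0.0005989) / ((1 - 0.43846) × (1 - 0.0005989)) = 0.7754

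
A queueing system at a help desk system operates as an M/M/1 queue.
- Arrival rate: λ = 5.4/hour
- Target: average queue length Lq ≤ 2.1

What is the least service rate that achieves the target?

For M/M/1: Lq = λ²/(μ(μ-λ))
Need Lq ≤ 2.1, i.e. μ(μ-λ) ≥ λ²/2.1
μ² - 5.4μ - 29.16/2.1 ≥ 0  →  μ² - 5.4μ - 13.885714 ≥ 0
Quadratic formula (positive root): μ = [λ + √(λ² + 4×13.885714)]/2
Discriminant: 29.16 + 4×13.885714 = 84.7029, √84.7029 = 9.2034
μ ≥ (5.4 + 9.2034)/2 = 7.3017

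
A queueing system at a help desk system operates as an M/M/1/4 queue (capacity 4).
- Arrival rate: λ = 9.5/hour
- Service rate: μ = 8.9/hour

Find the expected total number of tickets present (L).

ρ = λ/μ = 9.5/8.9 = 1.0674
P₀ = (1-ρ)/(1-ρ^(K+1)) = (1-1.0674)/(1-1.0674^5) = -0.06740/-0.3856 = 0.1748
P_K = P₀×ρ^K = 0.1748 × 1.0674^4 = 0.1748 × 1.2981 = 0.2269
L = ρ[1 - (K+1)ρ^K + Kρ^(K+1)] / [(1-ρ)(1-ρ^(K+1))]
L = 1.0674 × (1 - 5×1.298102 + 4×1.385594) / ((1 - 1.0674) × (1 - 1.385594)) = 2.1302 tickets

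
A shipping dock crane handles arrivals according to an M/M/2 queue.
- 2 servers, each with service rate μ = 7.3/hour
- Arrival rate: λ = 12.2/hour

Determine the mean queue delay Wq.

Traffic intensity: ρ = λ/(cμ) = 12.2/(2×7.3) = 0.8356
Since ρ = 0.8356 < 1, system is stable.
Offered load a = λ/μ = cρ = 12.2/7.3 = 1.6712
P₀ = [ Σₙ₌₀^1 aⁿ/n! + a^2/(2!(1-ρ)) ]⁻¹
Σ = a^0/0! + a^1/1! = 1.0000 + 1.6712 = 2.6712
a^2/(2!(1-ρ)) = 2.79302/(2 × 0.164384) = 8.4954
P₀ = 1/(2.6712 + 8.4954) = 0.08955
Lq = P₀·a^2·ρ / (2!(1-ρ)²) = 0.089552 × 2.7930 × 0.83562 / (2 × 0.027022) = 3.8673
Wq = Lq/λ = 3.8673/12.2 = 0.3170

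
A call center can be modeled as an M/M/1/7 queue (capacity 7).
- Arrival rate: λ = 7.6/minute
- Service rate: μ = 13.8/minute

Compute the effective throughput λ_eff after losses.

ρ = λ/μ = 7.6/13.8 = 0.55072
P₀ = (1-ρ)/(1-ρ^(K+1)) = (1-0.55072)/(1-0.55072^8) = 0.44928/0.99154 = 0.4531
P_K = P₀×ρ^K = 0.45311 × 0.55072^7 = 0.45311 × 0.015364 = 0.006962
λ_eff = λ(1-P_K) = 7.6 × (1 - 0.006962) = 7.6 × 0.99304 = 7.5471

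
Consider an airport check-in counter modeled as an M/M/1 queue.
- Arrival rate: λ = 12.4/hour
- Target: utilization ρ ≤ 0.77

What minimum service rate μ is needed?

ρ = λ/μ, so μ = λ/ρ
μ ≥ 12.4/0.77 = 16.1039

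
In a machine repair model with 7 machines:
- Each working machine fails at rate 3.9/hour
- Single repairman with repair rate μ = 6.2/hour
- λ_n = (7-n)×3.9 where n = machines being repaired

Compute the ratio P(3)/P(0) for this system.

P(3)/P(0) = ∏_{i=0}^{3-1} λ_i/μ_{i+1}
= (7-0)×3.9/6.2 × (7-1)×3.9/6.2 × (7-2)×3.9/6.2
= 52.2683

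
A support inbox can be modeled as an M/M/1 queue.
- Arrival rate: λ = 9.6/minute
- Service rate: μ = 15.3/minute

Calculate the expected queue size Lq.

ρ = λ/μ = 9.6/15.3 = 0.6275
For M/M/1: Lq = λ²/(μ(μ-λ))
Lq = 92.16/(15.3 × 5.70)
Lq = 1.0568 emails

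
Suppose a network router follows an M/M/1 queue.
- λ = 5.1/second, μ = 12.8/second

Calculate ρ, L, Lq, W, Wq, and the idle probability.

Step 1: ρ = λ/μ = 5.1/12.8 = 0.3984
Step 2: L = λ/(μ-λ) = 5.1/7.70 = 0.6623
Step 3: Lq = λ²/(μ(μ-λ)) = 26.01/(12.8×7.70) = 0.2639
Step 4: W = 1/(μ-λ) = 1/7.70 = 0.12987
Step 5: Wq = λ/(μ(μ-λ)) = 5.1/(12.8×7.70) = 0.05175
Step 6: P(0) = 1-ρ = 0.6016
Verify: L = λW = 5.1×0.12987 = 0.6623 ✔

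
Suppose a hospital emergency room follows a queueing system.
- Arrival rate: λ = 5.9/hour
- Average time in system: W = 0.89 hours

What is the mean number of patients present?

Little's Law: L = λW
L = 5.9 × 0.89 = 5.2510 patients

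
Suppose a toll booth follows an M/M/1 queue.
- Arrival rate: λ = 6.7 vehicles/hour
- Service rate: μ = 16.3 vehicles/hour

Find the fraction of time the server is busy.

Server utilization: ρ = λ/μ
ρ = 6.7/16.3 = 0.4110
The server is busy 41.10% of the time.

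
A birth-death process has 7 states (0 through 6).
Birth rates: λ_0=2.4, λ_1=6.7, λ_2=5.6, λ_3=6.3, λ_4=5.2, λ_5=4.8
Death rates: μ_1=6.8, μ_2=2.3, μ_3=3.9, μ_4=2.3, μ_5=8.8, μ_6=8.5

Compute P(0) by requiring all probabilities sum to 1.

Ratios P(n)/P(0) = (λ₀···λₙ₋₁)/(μ₁···μₙ):
P(1)/P(0) = (2.4)/(6.8) = 0.3529
P(2)/P(0) = (2.4×6.7)/(6.8×2.3) = 1.0281
P(3)/P(0) = (2.4×6.7×5.6)/(6.8×2.3×3.9) = 1.4763
P(4)/P(0) = (2.4×6.7×5.6×6.3)/(6.8×2.3×3.9×2.3) = 4.0438
P(5)/P(0) = (2.4×6.7×5.6×6.3×5.2)/(6.8×2.3×3.9×2.3×8.8) = 2.3895
P(6)/P(0) = (2.4×6.7×5.6×6.3×5.2×4.8)/(6.8×2.3×3.9×2.3×8.8×8.5) = 1.3494

Normalization: ∑ P(n) = 1
P(0) × (1.0000 + 0.3529 + 1.0281 + 1.4763 + 4.0438 + 2.3895 + 1.3494) = 1
P(0) × 11.6400 = 1
P(0) = 1/11.6400 = 0.08591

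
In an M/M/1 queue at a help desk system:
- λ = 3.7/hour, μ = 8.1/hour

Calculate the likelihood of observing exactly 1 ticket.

ρ = λ/μ = 3.7/8.1 = 0.4568
P(n) = (1-ρ)ρⁿ
P(1) = (1-0.4568) × 0.4568^1
P(1) = 0.5432 × 0.4568
P(1) = 0.2481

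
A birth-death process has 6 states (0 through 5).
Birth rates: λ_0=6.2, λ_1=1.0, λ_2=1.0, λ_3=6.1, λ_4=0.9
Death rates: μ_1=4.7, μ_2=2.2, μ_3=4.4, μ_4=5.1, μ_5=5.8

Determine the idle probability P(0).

Ratios P(n)/P(0) = (λ₀···λₙ₋₁)/(μ₁···μₙ):
P(1)/P(0) = (6.2)/(4.7) = 1.3191
P(2)/P(0) = (6.2×1.0)/(4.7×2.2) = 0.5996
P(3)/P(0) = (6.2×1.0×1.0)/(4.7×2.2×4.4) = 0.1363
P(4)/P(0) = (6.2×1.0×1.0×6.1)/(4.7×2.2×4.4×5.1) = 0.1630
P(5)/P(0) = (6.2×1.0×1.0×6.1×0.9)/(4.7×2.2×4.4×5.1×5.8) = 0.02529

Normalization: ∑ P(n) = 1
P(0) × (1.0000 + 1.3191 + 0.5996 + 0.1363 + 0.1630 + 0.02529) = 1
P(0) × 3.2433 = 1
P(0) = 1/3.2433 = 0.3083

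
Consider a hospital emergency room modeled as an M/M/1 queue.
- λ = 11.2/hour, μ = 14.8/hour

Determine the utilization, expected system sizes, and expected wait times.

Step 1: ρ = λ/μ = 11.2/14.8 = 0.7568
Step 2: L = λ/(μ-λ) = 11.2/3.60 = 3.1111
Step 3: Lq = λ²/(μ(μ-λ)) = 125.44/(14.8×3.60) = 2.3544
Step 4: W = 1/(μ-λ) = 1/3.60 = 0.27778
Step 5: Wq = λ/(μ(μ-λ)) = 11.2/(14.8×3.60) = 0.2102
Step 6: P(0) = 1-ρ = 0.2432
Verify: L = λW = 11.2×0.27778 = 3.1111 ✔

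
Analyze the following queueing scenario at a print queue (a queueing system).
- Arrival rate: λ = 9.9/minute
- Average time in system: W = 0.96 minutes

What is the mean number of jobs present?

Little's Law: L = λW
L = 9.9 × 0.96 = 9.5040 jobs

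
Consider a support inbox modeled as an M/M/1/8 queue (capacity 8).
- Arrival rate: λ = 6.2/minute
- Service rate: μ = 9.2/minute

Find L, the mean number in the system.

ρ = λ/μ = 6.2/9.2 = 0.67391
P₀ = (1-ρ)/(1-ρ^(K+1)) = (1-0.67391)/(1-0.67391^9) = 0.3261/0.9713 = 0.3357
P_K = P₀×ρ^K = 0.3357 × 0.67391^8 = 0.3357 × 0.04254 = 0.01428
L = ρ[1 - (K+1)ρ^K + Kρ^(K+1)] / [(1-ρ)(1-ρ^(K+1))]
L = 0.67391 × (1 - 9×0.04254 + 8×0.02867) / ((1 - 0.67391) × (1 - 0.02867)) = 1.8010 emails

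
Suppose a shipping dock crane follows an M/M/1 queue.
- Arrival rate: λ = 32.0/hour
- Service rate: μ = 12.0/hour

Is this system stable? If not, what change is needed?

Stability requires ρ = λ/(cμ) < 1
ρ = 32.0/(1 × 12.0) = 32.0/12.00 = 2.6667
Since 2.6667 ≥ 1, the system is UNSTABLE.
Queue grows without bound. Need μ > λ = 32.0.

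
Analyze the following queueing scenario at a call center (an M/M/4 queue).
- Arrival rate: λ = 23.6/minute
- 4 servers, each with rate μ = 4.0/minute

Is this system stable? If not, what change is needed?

Stability requires ρ = λ/(cμ) < 1
ρ = 23.6/(4 × 4.0) = 23.6/16.00 = 1.4750
Since 1.4750 ≥ 1, the system is UNSTABLE.
Need c > λ/μ = 23.6/4.0 = 5.90.
Minimum servers needed: c = 6.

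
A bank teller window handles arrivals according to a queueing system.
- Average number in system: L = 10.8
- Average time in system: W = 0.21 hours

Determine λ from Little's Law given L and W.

Little's Law: L = λW, so λ = L/W
λ = 10.8/0.21 = 51.4286 transactions/hour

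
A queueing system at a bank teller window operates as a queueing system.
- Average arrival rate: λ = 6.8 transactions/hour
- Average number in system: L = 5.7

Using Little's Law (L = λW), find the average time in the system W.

Little's Law: L = λW, so W = L/λ
W = 5.7/6.8 = 0.8382 hours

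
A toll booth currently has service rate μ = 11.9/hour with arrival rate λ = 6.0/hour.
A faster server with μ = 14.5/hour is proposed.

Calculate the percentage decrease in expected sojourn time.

System 1: ρ₁ = 6.0/11.9 = 0.5042, W₁ = 1/(11.9-6.0) = 0.16949
System 2: ρ₂ = 6.0/14.5 = 0.4138, W₂ = 1/(14.5-6.0) = 0.11765
Improvement: (W₁-W₂)/W₁ = (0.16949-0.11765)/0.16949 = 30.59%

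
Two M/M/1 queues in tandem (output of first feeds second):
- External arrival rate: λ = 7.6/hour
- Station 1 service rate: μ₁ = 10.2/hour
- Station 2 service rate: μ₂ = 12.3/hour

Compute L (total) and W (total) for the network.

By Jackson's theorem, each station behaves as independent M/M/1.
Station 1: ρ₁ = 7.6/10.2 = 0.7451, L₁ = ρ₁/(1-ρ₁) = λ/(μ₁-λ) = 7.6/2.60 = 2.9231
Station 2: ρ₂ = 7.6/12.3 = 0.6179, L₂ = ρ₂/(1-ρ₂) = λ/(μ₂-λ) = 7.6/4.70 = 1.6170
Total: L = L₁ + L₂ = 2.9231 + 1.6170 = 4.5401
W = L/λ = 4.5401/7.6 = 0.5974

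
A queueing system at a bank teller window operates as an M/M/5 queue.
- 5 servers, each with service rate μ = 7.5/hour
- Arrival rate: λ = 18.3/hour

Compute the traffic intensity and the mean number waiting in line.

Traffic intensity: ρ = λ/(cμ) = 18.3/(5×7.5) = 0.4880
Since ρ = 0.4880 < 1, system is stable.
Offered load a = λ/μ = cρ = 18.3/7.5 = 2.4400
P₀ = [ Σₙ₌₀^4 aⁿ/n! + a^5/(5!(1-ρ)) ]⁻¹
Σ = a^0/0! + a^1/1! + a^2/2! + a^3/3! + a^4/4! = 1.0000 + 2.4400 + 2.9768 + 2.4211 + 1.4769 = 10.3148
a^5/(5!(1-ρ)) = 86.4867/(120 × 0.5120) = 1.4077
P₀ = 1/(10.3148 + 1.4077) = 0.08531
Lq = P₀·a^5·ρ / (5!(1-ρ)²) = 0.08531 × 86.4867 × 0.4880 / (120 × 0.2621) = 0.1145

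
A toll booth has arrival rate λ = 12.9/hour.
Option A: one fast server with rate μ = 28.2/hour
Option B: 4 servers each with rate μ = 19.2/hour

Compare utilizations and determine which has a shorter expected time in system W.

Option A: single server μ = 28.2 (M/M/1)
  ρ_A = 12.9/28.2 = 0.4574
  W_A = 1/(μ-λ) = 1/(28.2-12.9) = 1/15.30 = 0.06536

Option B: 4 servers μ = 19.2 (M/M/4)
  ρ_B = λ/(cμ) = 12.9/(4×19.2) = 0.1680
  Offered load a = λ/μ = cρ = 12.9/19.2 = 0.6719
  P₀ = [ Σₙ₌₀^3 aⁿ/n! + a^4/(4!(1-ρ)) ]⁻¹
  Σ = a^0/0! + a^1/1! + a^2/2! + a^3/3! = 1.0000 + 0.67188 + 0.22571 + 0.050549 = 1.9481
  a^4/(4!(1-ρ)) = 0.20378/(24 × 0.83203) = 0.01020
  P₀ = 1/(1.9481 + 0.01020) = 0.5106
  Lq = P₀·a^4·ρ / (4!(1-ρ)²) = 0.5106 × 0.2038 × 0.1680 / (24 × 0.6923) = 0.001052
  Wq_B = Lq/λ = 0.001052/12.9 = 0.00008155
  W_B = Wq_B + 1/μ = 0.00008155 + 0.05208 = 0.05216

Since W_B = 0.05216 < W_A = 0.06536, Option B (multiple servers) has the shorter time in system.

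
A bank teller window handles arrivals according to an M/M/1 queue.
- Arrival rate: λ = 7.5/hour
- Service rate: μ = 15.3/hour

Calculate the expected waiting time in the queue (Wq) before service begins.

First, compute utilization: ρ = λ/μ = 7.5/15.3 = 0.4902
For M/M/1: Wq = λ/(μ(μ-λ))
Wq = 7.5/(15.3 × (15.3-7.5))
Wq = 7.5/(15.3 × 7.80)
Wq = 0.06285 hours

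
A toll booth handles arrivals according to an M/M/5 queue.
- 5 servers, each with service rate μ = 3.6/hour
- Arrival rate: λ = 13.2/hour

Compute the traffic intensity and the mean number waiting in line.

Traffic intensity: ρ = λ/(cμ) = 13.2/(5×3.6) = 0.7333
Since ρ = 0.7333 < 1, system is stable.
Offered load a = λ/μ = cρ = 13.2/3.6 = 3.6667
P₀ = [ Σₙ₌₀^4 aⁿ/n! + a^5/(5!(1-ρ)) ]⁻¹
Σ = a^0/0! + a^1/1! + a^2/2! + a^3/3! + a^4/4! = 1.0000 + 3.6667 + 6.7222 + 8.2160 + 7.5314 = 27.1363
a^5/(5!(1-ρ)) = 662.7613/(120 × 0.266667) = 20.7113
P₀ = 1/(27.1363 + 20.7113) = 0.02090
Lq = P₀·a^5·ρ / (5!(1-ρ)²) = 0.020900 × 662.7613 × 0.73333 / (120 × 0.071111) = 1.1904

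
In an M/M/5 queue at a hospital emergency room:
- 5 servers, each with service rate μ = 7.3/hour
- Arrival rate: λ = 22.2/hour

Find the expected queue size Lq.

Traffic intensity: ρ = λ/(cμ) = 22.2/(5×7.3) = 0.6082
Since ρ = 0.6082 < 1, system is stable.
Offered load a = λ/μ = cρ = 22.2/7.3 = 3.0411
P₀ = [ Σₙ₌₀^4 aⁿ/n! + a^5/(5!(1-ρ)) ]⁻¹
Σ = a^0/0! + a^1/1! + a^2/2! + a^3/3! + a^4/4! = 1.0000 + 3.0411 + 4.6241 + 4.6875 + 3.5638 = 16.9165
a^5/(5!(1-ρ)) = 260.1061/(120 × 0.39178) = 5.5326
P₀ = 1/(16.9165 + 5.5326) = 0.04455
Lq = P₀·a^5·ρ / (5!(1-ρ)²) = 0.04455 × 260.1061 × 0.6082 / (120 × 0.1535) = 0.3826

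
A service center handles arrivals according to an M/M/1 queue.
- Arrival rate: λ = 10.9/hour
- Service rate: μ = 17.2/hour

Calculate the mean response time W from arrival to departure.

First, compute utilization: ρ = λ/μ = 10.9/17.2 = 0.6337
For M/M/1: W = 1/(μ-λ)
W = 1/(17.2-10.9) = 1/6.30
W = 0.1587 hours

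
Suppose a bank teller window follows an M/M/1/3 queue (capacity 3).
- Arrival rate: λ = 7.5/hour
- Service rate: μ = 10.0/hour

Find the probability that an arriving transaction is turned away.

ρ = λ/μ = 7.5/10.0 = 0.7500
P₀ = (1-ρ)/(1-ρ^(K+1)) = (1-0.7500)/(1-0.7500^4) = 0.2500/0.6836 = 0.3657
P_K = P₀×ρ^K = 0.3657 × 0.7500^3 = 0.3657 × 0.4219 = 0.1543
Blocking probability = 15.43%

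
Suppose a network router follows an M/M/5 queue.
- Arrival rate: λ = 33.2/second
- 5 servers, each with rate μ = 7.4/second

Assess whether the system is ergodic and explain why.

Stability requires ρ = λ/(cμ) < 1
ρ = 33.2/(5 × 7.4) = 33.2/37.00 = 0.8973
Since 0.8973 < 1, the system is STABLE.
The servers are busy 89.73% of the time.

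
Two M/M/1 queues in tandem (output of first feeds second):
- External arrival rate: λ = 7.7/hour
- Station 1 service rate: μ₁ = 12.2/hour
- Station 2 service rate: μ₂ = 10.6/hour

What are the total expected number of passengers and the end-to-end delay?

By Jackson's theorem, each station behaves as independent M/M/1.
Station 1: ρ₁ = 7.7/12.2 = 0.6311, L₁ = ρ₁/(1-ρ₁) = λ/(μ₁-λ) = 7.7/4.50 = 1.71111
Station 2: ρ₂ = 7.7/10.6 = 0.7264, L₂ = ρ₂/(1-ρ₂) = λ/(μ₂-λ) = 7.7/2.90 = 2.65517
Total: L = L₁ + L₂ = 1.71111 + 2.65517 = 4.36628
W = L/λ = 4.36628/7.7 = 0.5670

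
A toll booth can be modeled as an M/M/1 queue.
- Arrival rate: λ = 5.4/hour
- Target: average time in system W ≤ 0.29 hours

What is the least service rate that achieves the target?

For M/M/1: W = 1/(μ-λ)
Need W ≤ 0.29, so 1/(μ-λ) ≤ 0.29
μ - λ ≥ 1/0.29 = 3.4483
μ ≥ 5.4 + 3.4483 = 8.8483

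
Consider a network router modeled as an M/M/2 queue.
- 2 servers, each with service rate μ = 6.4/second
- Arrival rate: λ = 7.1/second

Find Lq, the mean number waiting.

Traffic intensity: ρ = λ/(cμ) = 7.1/(2×6.4) = 0.5547
Since ρ = 0.5547 < 1, system is stable.
Offered load a = λ/μ = cρ = 7.1/6.4 = 1.1094
P₀ = [ Σₙ₌₀^1 aⁿ/n! + a^2/(2!(1-ρ)) ]⁻¹
Σ = a^0/0! + a^1/1! = 1.0000 + 1.1094 = 2.1094
a^2/(2!(1-ρ)) = 1.2307/(2 × 0.4453) = 1.3819
P₀ = 1/(2.1094 + 1.3819) = 0.2864
Lq = P₀·a^2·ρ / (2!(1-ρ)²) = 0.2864 × 1.2307 × 0.5547 / (2 × 0.1983) = 0.4930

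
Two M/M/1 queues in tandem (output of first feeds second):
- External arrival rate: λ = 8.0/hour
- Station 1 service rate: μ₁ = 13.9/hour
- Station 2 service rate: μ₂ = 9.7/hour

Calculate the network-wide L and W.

By Jackson's theorem, each station behaves as independent M/M/1.
Station 1: ρ₁ = 8.0/13.9 = 0.5755, L₁ = ρ₁/(1-ρ₁) = λ/(μ₁-λ) = 8.0/5.90 = 1.3559
Station 2: ρ₂ = 8.0/9.7 = 0.8247, L₂ = ρ₂/(1-ρ₂) = λ/(μ₂-λ) = 8.0/1.70 = 4.7059
Total: L = L₁ + L₂ = 1.3559 + 4.7059 = 6.0618
W = L/λ = 6.0618/8.0 = 0.7577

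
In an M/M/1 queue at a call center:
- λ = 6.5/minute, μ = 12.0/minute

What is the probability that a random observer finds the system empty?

ρ = λ/μ = 6.5/12.0 = 0.5417
P(0) = 1 - ρ = 1 - 0.5417 = 0.4583
The server is idle 45.83% of the time.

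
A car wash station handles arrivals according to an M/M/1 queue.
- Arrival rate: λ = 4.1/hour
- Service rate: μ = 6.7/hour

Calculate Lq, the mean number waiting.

ρ = λ/μ = 4.1/6.7 = 0.6119
For M/M/1: Lq = λ²/(μ(μ-λ))
Lq = 16.81/(6.7 × 2.60)
Lq = 0.9650 cars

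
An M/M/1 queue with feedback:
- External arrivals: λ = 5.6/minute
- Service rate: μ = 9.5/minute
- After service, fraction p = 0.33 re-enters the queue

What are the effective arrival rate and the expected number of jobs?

Effective arrival rate: λ_eff = λ/(1-p) = 5.6/(1-0.33) = 5.6/0.67 = 8.358209
ρ = λ_eff/μ = 8.358209/9.5 = 0.8798115
L = ρ/(1-ρ) = 0.8798115/(1-0.8798115) = 7.3203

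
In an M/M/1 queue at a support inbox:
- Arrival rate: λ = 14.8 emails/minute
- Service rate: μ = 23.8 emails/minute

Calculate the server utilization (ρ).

Server utilization: ρ = λ/μ
ρ = 14.8/23.8 = 0.6218
The server is busy 62.18% of the time.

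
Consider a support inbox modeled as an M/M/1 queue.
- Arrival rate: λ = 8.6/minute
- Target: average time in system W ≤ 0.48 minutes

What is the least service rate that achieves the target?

For M/M/1: W = 1/(μ-λ)
Need W ≤ 0.48, so 1/(μ-λ) ≤ 0.48
μ - λ ≥ 1/0.48 = 2.0833
μ ≥ 8.6 + 2.0833 = 10.6833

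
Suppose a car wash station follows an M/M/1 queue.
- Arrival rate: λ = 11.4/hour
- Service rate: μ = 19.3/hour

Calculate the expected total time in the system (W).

First, compute utilization: ρ = λ/μ = 11.4/19.3 = 0.5907
For M/M/1: W = 1/(μ-λ)
W = 1/(19.3-11.4) = 1/7.90
W = 0.1266 hours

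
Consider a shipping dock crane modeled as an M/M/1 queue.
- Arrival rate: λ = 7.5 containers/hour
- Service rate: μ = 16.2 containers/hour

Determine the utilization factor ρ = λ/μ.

Server utilization: ρ = λ/μ
ρ = 7.5/16.2 = 0.4630
The server is busy 46.30% of the time.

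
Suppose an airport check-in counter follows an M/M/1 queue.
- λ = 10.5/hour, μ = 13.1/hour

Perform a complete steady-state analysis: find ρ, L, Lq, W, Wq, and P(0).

Step 1: ρ = λ/μ = 10.5/13.1 = 0.8015
Step 2: L = λ/(μ-λ) = 10.5/2.60 = 4.0385
Step 3: Lq = λ²/(μ(μ-λ)) = 110.25/(13.1×2.60) = 3.2369
Step 4: W = 1/(μ-λ) = 1/2.60 = 0.38462
Step 5: Wq = λ/(μ(μ-λ)) = 10.5/(13.1×2.60) = 0.3083
Step 6: P(0) = 1-ρ = 0.1985
Verify: L = λW = 10.5×0.38462 = 4.0385 ✔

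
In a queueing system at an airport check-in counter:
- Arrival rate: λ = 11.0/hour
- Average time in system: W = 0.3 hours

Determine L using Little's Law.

Little's Law: L = λW
L = 11.0 × 0.3 = 3.3000 passengers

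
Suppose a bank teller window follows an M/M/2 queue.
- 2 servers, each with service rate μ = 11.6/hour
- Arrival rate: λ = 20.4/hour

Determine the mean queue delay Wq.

Traffic intensity: ρ = λ/(cμ) = 20.4/(2×11.6) = 0.8793
Since ρ = 0.8793 < 1, system is stable.
Offered load a = λ/μ = cρ = 20.4/11.6 = 1.7586
P₀ = [ Σₙ₌₀^1 aⁿ/n! + a^2/(2!(1-ρ)) ]⁻¹
Σ = a^0/0! + a^1/1! = 1.0000 + 1.7586 = 2.7586
a^2/(2!(1-ρ)) = 3.09275/(2 × 0.120690) = 12.8128
P₀ = 1/(2.7586 + 12.8128) = 0.06422
Lq = P₀·a^2·ρ / (2!(1-ρ)²) = 0.0642202 × 3.09275 × 0.879310 / (2 × 0.0145660) = 5.9950
Wq = Lq/λ = 5.9950/20.4 = 0.2939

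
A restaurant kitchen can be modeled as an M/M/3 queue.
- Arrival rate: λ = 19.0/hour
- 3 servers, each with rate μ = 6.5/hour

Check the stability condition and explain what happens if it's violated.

Stability requires ρ = λ/(cμ) < 1
ρ = 19.0/(3 × 6.5) = 19.0/19.50 = 0.9744
Since 0.9744 < 1, the system is STABLE.
The servers are busy 97.44% of the time.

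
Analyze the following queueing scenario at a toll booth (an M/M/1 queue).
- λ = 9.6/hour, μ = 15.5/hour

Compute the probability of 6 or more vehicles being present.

ρ = λ/μ = 9.6/15.5 = 0.619355
P(N ≥ n) = ρⁿ
P(N ≥ 6) = 0.619355^6
P(N ≥ 6) = 0.05645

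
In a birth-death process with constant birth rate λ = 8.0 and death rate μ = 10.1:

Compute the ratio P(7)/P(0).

For constant rates: P(n)/P(0) = (λ/μ)^n
P(7)/P(0) = (8.0/10.1)^7 = 0.7921^7 = 0.1956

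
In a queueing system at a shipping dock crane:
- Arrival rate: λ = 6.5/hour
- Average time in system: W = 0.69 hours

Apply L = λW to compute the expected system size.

Little's Law: L = λW
L = 6.5 × 0.69 = 4.4850 containers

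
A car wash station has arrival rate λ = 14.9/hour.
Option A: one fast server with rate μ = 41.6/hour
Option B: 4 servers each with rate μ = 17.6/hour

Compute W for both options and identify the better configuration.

Option A: single server μ = 41.6 (M/M/1)
  ρ_A = 14.9/41.6 = 0.3582
  W_A = 1/(μ-λ) = 1/(41.6-14.9) = 1/26.70 = 0.03745

Option B: 4 servers μ = 17.6 (M/M/4)
  ρ_B = λ/(cμ) = 14.9/(4×17.6) = 0.2116
  Offered load a = λ/μ = cρ = 14.9/17.6 = 0.8466
  P₀ = [ Σₙ₌₀^3 aⁿ/n! + a^4/(4!(1-ρ)) ]⁻¹
  Σ = a^0/0! + a^1/1! + a^2/2! + a^3/3! = 1.0000 + 0.8466 + 0.3584 + 0.1011 = 2.3061
  a^4/(4!(1-ρ)) = 0.5137/(24 × 0.7884) = 0.02715
  P₀ = 1/(2.3061 + 0.02715) = 0.4286
  Lq = P₀·a^4·ρ / (4!(1-ρ)²) = 0.42859 × 0.51368 × 0.21165 / (24 × 0.62150) = 0.003124
  Wq_B = Lq/λ = 0.003124/14.9 = 0.0002097
  W_B = Wq_B + 1/μ = 0.0002097 + 0.05682 = 0.05703

Since W_A = 0.03745 < W_B = 0.05703, Option A (single fast server) has the shorter time in system.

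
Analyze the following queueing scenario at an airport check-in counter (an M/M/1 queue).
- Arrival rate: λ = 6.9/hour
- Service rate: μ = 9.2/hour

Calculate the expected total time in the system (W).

First, compute utilization: ρ = λ/μ = 6.9/9.2 = 0.7500
For M/M/1: W = 1/(μ-λ)
W = 1/(9.2-6.9) = 1/2.30
W = 0.4348 hours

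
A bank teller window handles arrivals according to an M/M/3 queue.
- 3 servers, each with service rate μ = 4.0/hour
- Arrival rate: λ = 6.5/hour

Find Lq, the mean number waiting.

Traffic intensity: ρ = λ/(cμ) = 6.5/(3×4.0) = 0.5417
Since ρ = 0.5417 < 1, system is stable.
Offered load a = λ/μ = cρ = 6.5/4.0 = 1.6250
P₀ = [ Σₙ₌₀^2 aⁿ/n! + a^3/(3!(1-ρ)) ]⁻¹
Σ = a^0/0! + a^1/1! + a^2/2! = 1.0000 + 1.6250 + 1.3203 = 3.9453
a^3/(3!(1-ρ)) = 4.2910/(6 × 0.45833) = 1.5604
P₀ = 1/(3.9453 + 1.5604) = 0.1816
Lq = P₀·a^3·ρ / (3!(1-ρ)²) = 0.1816 × 4.2910 × 0.5417 / (6 × 0.2101) = 0.3349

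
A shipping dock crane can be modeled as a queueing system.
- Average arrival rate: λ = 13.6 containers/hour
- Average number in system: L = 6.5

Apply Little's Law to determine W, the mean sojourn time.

Little's Law: L = λW, so W = L/λ
W = 6.5/13.6 = 0.4779 hours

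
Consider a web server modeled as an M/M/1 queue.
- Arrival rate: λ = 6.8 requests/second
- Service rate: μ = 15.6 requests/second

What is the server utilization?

Server utilization: ρ = λ/μ
ρ = 6.8/15.6 = 0.4359
The server is busy 43.59% of the time.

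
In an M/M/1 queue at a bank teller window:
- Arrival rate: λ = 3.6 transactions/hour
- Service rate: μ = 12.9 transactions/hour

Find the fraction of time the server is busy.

Server utilization: ρ = λ/μ
ρ = 3.6/12.9 = 0.2791
The server is busy 27.91% of the time.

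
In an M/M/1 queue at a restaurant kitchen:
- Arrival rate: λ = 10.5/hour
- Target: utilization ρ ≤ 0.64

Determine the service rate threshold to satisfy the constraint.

ρ = λ/μ, so μ = λ/ρ
μ ≥ 10.5/0.64 = 16.4062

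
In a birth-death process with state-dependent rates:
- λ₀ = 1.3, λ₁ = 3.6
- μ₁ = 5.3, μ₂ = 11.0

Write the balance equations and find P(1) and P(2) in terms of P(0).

Balance equations:
State 0: λ₀P₀ = μ₁P₁ → P₁ = (λ₀/μ₁)P₀ = (1.3/5.3)P₀ = 0.2453P₀
State 1: P₂ = (λ₀λ₁)/(μ₁μ₂)P₀ = (1.3×3.6)/(5.3×11.0)P₀ = 0.08027P₀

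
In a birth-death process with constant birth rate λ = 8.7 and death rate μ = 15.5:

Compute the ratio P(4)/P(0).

For constant rates: P(n)/P(0) = (λ/μ)^n
P(4)/P(0) = (8.7/15.5)^4 = 0.56129^4 = 0.09925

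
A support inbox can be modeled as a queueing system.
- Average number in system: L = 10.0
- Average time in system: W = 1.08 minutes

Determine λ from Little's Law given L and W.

Little's Law: L = λW, so λ = L/W
λ = 10.0/1.08 = 9.2593 emails/minute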